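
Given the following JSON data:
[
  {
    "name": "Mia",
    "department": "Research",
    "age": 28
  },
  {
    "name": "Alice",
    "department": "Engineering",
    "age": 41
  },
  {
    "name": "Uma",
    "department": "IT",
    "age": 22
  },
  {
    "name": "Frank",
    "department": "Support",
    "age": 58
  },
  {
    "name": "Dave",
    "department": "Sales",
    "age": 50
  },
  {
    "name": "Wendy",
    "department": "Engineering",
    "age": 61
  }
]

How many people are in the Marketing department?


Scanning records for department = Marketing
  No matches found
Count: 0

ANSWER: 0


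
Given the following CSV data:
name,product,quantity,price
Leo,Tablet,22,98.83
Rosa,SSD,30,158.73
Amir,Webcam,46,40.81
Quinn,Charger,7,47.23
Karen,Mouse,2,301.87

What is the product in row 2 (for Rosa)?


Row 2: Rosa
Column 'product' = SSD

ANSWER: SSD


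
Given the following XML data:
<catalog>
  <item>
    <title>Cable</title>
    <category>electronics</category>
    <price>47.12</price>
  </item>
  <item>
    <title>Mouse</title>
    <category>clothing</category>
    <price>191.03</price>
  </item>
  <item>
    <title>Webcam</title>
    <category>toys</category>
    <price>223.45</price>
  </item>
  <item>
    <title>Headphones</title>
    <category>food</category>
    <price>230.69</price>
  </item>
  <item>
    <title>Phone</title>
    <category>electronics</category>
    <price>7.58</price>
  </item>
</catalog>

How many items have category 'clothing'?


Scanning <item> elements for <category>clothing</category>:
  Item 2: Mouse -> MATCH
Count: 1

ANSWER: 1


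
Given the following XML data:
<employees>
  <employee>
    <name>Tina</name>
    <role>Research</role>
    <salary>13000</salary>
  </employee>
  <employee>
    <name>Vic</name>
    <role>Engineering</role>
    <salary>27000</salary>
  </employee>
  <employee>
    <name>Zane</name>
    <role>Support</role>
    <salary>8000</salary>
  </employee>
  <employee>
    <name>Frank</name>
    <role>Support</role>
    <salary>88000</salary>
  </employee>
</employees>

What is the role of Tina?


Searching for <employee> with <name>Tina</name>
Found at position 1
<role>Research</role>

ANSWER: Research


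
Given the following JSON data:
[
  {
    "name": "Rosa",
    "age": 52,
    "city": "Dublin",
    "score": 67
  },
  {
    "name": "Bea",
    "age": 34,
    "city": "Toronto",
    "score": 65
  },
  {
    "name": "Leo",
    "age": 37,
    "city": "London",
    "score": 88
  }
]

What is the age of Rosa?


Looking up record where name = Rosa
Record index: 0
Field 'age' = 52

ANSWER: 52


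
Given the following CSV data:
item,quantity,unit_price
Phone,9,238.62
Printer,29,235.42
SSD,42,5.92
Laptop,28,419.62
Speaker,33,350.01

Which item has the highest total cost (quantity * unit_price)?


Computing row totals:
  Phone: 2147.58
  Printer: 6827.18
  SSD: 248.64
  Laptop: 11749.36
  Speaker: 11550.33
Maximum: Laptop (11749.36)

ANSWER: Laptop


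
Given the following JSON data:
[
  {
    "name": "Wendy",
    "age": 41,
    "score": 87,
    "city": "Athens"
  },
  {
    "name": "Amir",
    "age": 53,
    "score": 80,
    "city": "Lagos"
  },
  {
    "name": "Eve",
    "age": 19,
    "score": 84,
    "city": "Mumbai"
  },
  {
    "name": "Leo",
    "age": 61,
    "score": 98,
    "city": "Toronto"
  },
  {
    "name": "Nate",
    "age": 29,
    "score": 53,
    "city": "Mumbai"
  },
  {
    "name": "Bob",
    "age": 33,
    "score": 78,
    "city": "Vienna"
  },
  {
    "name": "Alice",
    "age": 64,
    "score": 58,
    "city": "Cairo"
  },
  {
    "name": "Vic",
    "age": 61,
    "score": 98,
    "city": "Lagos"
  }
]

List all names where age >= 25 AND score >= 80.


Checking both conditions:
  Wendy (age=41, score=87) -> YES
  Amir (age=53, score=80) -> YES
  Eve (age=19, score=84) -> no
  Leo (age=61, score=98) -> YES
  Nate (age=29, score=53) -> no
  Bob (age=33, score=78) -> no
  Alice (age=64, score=58) -> no
  Vic (age=61, score=98) -> YES


ANSWER: Wendy, Amir, Leo, Vic


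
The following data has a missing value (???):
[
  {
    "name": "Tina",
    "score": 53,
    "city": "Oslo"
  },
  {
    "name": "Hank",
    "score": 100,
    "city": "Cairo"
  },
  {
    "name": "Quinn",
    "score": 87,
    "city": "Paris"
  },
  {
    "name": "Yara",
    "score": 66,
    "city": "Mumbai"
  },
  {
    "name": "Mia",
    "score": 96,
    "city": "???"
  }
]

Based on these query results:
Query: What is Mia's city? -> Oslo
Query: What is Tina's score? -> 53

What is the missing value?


The missing value is Mia's city
From query: Mia's city = Oslo

ANSWER: Oslo


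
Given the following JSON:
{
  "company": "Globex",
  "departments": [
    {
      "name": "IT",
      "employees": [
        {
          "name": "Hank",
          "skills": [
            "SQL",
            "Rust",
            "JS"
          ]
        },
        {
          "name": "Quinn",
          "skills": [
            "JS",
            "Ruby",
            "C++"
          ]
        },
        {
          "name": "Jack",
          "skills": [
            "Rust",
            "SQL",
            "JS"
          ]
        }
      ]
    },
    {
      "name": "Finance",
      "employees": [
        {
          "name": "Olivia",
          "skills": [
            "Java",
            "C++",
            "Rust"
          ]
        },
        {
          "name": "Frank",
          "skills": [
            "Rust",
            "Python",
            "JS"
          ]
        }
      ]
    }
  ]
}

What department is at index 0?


Path: departments[0].name
Value: IT

ANSWER: IT


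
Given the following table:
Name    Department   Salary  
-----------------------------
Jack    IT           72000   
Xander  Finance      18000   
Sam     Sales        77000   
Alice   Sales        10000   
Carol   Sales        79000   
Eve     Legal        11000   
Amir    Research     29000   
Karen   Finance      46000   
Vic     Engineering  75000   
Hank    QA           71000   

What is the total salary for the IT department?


IT department members:
  Jack: 72000
Total = 72000 = 72000

ANSWER: 72000


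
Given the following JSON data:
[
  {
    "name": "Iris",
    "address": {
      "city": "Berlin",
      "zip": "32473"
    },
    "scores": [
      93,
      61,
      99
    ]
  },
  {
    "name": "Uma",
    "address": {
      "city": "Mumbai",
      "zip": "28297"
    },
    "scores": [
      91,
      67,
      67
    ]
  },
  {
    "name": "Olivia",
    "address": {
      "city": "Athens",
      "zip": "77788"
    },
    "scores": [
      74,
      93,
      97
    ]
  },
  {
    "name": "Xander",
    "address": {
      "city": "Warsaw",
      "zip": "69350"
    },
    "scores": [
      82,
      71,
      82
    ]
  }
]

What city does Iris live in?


Path: records[0].address.city
Value: Berlin

ANSWER: Berlin


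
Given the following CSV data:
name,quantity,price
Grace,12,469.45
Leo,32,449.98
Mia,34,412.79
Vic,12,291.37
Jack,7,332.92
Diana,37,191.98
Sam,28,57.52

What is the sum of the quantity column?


Values in 'quantity' column:
  Row 1: 12
  Row 2: 32
  Row 3: 34
  Row 4: 12
  Row 5: 7
  Row 6: 37
  Row 7: 28
Sum = 12 + 32 + 34 + 12 + 7 + 37 + 28 = 162

ANSWER: 162


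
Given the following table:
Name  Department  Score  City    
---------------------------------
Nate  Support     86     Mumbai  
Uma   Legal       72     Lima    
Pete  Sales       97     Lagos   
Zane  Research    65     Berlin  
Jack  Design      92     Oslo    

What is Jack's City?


Row 5: Jack
City = Oslo

ANSWER: Oslo


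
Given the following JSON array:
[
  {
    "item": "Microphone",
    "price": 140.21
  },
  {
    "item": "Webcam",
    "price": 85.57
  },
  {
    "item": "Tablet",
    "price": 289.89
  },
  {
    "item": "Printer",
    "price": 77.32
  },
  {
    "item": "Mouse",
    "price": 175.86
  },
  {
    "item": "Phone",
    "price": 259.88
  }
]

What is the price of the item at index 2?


Array index 2 -> Tablet
price = 289.89

ANSWER: 289.89


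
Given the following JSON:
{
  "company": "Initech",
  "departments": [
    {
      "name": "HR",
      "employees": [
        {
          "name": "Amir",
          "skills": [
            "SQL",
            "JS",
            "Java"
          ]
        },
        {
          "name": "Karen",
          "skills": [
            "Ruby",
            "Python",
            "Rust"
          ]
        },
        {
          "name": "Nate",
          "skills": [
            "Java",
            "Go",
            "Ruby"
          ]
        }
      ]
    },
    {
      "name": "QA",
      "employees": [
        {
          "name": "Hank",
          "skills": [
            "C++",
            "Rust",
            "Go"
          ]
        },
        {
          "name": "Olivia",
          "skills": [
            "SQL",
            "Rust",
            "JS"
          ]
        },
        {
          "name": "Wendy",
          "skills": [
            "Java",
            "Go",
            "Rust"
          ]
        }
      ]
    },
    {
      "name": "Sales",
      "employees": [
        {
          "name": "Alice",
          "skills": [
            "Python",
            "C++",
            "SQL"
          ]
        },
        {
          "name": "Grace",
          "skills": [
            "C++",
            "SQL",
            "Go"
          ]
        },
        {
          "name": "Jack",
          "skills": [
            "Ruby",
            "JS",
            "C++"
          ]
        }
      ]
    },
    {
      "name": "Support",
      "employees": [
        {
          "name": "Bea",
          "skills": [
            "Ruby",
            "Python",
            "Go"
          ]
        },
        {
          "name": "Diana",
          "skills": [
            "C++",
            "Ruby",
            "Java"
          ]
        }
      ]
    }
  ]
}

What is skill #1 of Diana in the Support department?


Path: departments[3].employees[1].skills[0]
Value: C++

ANSWER: C++


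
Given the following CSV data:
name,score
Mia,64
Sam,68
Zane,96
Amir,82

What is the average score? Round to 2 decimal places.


Scores: 64, 68, 96, 82
Sum = 310
Count = 4
Average = 310 / 4 = 77.50

ANSWER: 77.50


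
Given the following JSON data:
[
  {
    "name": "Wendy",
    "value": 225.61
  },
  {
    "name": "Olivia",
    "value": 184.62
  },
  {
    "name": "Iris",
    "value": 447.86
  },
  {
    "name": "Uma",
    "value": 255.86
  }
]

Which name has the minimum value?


Comparing values:
  Wendy: 225.61
  Olivia: 184.62
  Iris: 447.86
  Uma: 255.86
Minimum: Olivia (184.62)

ANSWER: Olivia


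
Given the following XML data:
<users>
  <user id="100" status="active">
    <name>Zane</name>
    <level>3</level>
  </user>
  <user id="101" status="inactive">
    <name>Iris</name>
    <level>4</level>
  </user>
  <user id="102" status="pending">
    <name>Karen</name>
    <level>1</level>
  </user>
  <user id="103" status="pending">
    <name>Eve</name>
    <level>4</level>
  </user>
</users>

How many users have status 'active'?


Counting users with status='active':
  Zane (id=100) -> MATCH
Count: 1

ANSWER: 1


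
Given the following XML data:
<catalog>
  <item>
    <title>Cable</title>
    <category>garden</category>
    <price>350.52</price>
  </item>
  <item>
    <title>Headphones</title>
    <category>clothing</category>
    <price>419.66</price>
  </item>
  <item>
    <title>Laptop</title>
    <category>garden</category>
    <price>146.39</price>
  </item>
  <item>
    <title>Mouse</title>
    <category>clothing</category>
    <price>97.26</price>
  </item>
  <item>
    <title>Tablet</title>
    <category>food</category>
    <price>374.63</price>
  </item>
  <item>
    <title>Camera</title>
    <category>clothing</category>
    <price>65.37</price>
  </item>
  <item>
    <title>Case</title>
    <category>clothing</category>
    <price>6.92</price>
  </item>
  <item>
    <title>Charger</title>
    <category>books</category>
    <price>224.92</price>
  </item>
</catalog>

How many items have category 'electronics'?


Scanning <item> elements for <category>electronics</category>:
Count: 0

ANSWER: 0


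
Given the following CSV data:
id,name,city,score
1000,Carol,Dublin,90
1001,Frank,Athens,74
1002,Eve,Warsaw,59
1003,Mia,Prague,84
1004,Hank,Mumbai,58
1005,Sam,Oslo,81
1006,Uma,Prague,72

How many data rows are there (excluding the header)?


Counting rows (excluding header):
Header: id,name,city,score
Data rows: 7

ANSWER: 7


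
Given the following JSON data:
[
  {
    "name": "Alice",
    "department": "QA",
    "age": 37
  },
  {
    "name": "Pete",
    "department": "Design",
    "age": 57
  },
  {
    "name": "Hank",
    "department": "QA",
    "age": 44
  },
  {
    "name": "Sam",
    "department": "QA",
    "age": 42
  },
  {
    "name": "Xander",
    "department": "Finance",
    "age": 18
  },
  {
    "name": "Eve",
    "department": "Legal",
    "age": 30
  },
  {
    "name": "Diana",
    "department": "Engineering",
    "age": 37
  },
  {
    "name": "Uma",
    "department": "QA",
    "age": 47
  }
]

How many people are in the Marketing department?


Scanning records for department = Marketing
  No matches found
Count: 0

ANSWER: 0


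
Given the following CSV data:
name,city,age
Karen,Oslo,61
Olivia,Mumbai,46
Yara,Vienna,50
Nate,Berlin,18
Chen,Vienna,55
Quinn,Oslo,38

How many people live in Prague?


Scanning city column for 'Prague':
Total matches: 0

ANSWER: 0


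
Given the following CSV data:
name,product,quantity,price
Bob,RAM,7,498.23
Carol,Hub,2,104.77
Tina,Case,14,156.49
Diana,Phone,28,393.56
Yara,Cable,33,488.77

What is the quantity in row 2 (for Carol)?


Row 2: Carol
Column 'quantity' = 2

ANSWER: 2


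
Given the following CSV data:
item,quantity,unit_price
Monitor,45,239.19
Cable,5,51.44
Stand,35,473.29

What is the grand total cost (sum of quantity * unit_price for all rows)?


Computing row totals:
  Monitor: 45 * 239.19 = 10763.55
  Cable: 5 * 51.44 = 257.2
  Stand: 35 * 473.29 = 16565.15
Grand total = 10763.55 + 257.2 + 16565.15 = 27585.9

ANSWER: 27585.9


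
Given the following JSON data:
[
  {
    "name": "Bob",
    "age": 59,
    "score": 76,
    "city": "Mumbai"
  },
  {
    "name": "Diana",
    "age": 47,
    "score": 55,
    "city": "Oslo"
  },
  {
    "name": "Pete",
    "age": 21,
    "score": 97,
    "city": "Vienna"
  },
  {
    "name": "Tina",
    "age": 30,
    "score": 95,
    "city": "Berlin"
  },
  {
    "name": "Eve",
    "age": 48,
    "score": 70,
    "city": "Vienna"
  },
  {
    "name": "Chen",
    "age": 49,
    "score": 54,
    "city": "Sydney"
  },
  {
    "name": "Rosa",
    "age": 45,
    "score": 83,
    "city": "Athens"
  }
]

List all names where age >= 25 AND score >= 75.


Checking both conditions:
  Bob (age=59, score=76) -> YES
  Diana (age=47, score=55) -> no
  Pete (age=21, score=97) -> no
  Tina (age=30, score=95) -> YES
  Eve (age=48, score=70) -> no
  Chen (age=49, score=54) -> no
  Rosa (age=45, score=83) -> YES


ANSWER: Bob, Tina, Rosa


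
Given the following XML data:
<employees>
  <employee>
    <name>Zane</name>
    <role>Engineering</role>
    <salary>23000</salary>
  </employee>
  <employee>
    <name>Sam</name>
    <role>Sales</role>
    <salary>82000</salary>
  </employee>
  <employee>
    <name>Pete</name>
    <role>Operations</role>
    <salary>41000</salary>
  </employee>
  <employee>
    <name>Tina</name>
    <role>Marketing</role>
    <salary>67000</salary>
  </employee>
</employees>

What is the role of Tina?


Searching for <employee> with <name>Tina</name>
Found at position 4
<role>Marketing</role>

ANSWER: Marketing


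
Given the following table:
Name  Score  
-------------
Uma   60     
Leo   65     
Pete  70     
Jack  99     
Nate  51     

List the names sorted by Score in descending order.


Sorting by Score (descending):
  Jack: 99
  Pete: 70
  Leo: 65
  Uma: 60
  Nate: 51


ANSWER: Jack, Pete, Leo, Uma, Nate


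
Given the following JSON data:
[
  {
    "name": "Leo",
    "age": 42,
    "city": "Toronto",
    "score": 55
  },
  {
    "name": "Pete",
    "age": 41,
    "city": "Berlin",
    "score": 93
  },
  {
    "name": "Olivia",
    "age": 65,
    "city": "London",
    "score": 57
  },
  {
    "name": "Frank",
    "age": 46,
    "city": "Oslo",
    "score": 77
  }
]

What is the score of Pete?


Looking up record where name = Pete
Record index: 1
Field 'score' = 93

ANSWER: 93


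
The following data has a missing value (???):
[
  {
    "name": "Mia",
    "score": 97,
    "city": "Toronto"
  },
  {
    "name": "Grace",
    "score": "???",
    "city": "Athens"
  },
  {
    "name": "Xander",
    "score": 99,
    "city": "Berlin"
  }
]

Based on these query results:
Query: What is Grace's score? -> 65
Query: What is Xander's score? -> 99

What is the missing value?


The missing value is Grace's score
From query: Grace's score = 65

ANSWER: 65


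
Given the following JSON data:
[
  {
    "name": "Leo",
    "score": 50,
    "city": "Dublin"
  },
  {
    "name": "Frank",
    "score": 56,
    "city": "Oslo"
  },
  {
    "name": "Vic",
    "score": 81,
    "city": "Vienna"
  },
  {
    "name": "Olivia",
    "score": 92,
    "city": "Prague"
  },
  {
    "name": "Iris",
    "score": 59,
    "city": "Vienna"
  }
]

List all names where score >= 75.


Filtering records where score >= 75:
  Leo (score=50) -> no
  Frank (score=56) -> no
  Vic (score=81) -> YES
  Olivia (score=92) -> YES
  Iris (score=59) -> no


ANSWER: Vic, Olivia


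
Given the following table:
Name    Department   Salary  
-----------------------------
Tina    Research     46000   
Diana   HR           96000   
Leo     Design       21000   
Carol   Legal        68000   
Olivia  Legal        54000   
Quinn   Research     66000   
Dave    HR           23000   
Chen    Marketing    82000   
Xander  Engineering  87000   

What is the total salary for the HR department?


HR department members:
  Diana: 96000
  Dave: 23000
Total = 96000 + 23000 = 119000

ANSWER: 119000


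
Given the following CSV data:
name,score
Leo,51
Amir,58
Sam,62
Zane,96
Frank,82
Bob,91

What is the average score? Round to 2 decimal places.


Scores: 51, 58, 62, 96, 82, 91
Sum = 440
Count = 6
Average = 440 / 6 = 73.33

ANSWER: 73.33


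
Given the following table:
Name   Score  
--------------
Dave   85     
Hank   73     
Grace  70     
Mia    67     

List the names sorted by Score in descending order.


Sorting by Score (descending):
  Dave: 85
  Hank: 73
  Grace: 70
  Mia: 67


ANSWER: Dave, Hank, Grace, Mia


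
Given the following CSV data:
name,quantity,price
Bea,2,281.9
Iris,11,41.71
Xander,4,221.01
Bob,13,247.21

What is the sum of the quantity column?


Values in 'quantity' column:
  Row 1: 2
  Row 2: 11
  Row 3: 4
  Row 4: 13
Sum = 2 + 11 + 4 + 13 = 30

ANSWER: 30


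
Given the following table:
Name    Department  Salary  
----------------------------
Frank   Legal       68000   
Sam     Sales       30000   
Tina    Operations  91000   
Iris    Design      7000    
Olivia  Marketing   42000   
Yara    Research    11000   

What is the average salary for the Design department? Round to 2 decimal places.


Design department members:
  Iris: 7000
Sum = 7000
Count = 1
Average = 7000 / 1 = 7000.00

ANSWER: 7000.00


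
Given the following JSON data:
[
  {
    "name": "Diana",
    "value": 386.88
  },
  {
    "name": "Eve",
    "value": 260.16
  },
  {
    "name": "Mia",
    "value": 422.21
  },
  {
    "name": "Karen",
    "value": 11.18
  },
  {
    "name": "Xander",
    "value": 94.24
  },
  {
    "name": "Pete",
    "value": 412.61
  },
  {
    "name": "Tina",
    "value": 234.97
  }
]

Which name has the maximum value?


Comparing values:
  Diana: 386.88
  Eve: 260.16
  Mia: 422.21
  Karen: 11.18
  Xander: 94.24
  Pete: 412.61
  Tina: 234.97
Maximum: Mia (422.21)

ANSWER: Mia


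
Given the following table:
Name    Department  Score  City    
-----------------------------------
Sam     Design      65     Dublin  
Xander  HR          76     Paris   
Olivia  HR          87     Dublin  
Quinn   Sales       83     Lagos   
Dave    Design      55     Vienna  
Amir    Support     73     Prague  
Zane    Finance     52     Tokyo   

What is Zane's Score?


Row 7: Zane
Score = 52

ANSWER: 52


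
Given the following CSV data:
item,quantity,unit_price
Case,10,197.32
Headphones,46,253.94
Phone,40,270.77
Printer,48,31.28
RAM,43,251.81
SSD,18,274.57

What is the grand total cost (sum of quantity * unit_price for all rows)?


Computing row totals:
  Case: 10 * 197.32 = 1973.2
  Headphones: 46 * 253.94 = 11681.24
  Phone: 40 * 270.77 = 10830.8
  Printer: 48 * 31.28 = 1501.44
  RAM: 43 * 251.81 = 10827.83
  SSD: 18 * 274.57 = 4942.26
Grand total = 1973.2 + 11681.24 + 10830.8 + 1501.44 + 10827.83 + 4942.26 = 41756.77

ANSWER: 41756.77


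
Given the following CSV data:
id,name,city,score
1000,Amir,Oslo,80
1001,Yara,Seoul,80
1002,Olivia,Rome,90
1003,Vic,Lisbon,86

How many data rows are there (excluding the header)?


Counting rows (excluding header):
Header: id,name,city,score
Data rows: 4

ANSWER: 4


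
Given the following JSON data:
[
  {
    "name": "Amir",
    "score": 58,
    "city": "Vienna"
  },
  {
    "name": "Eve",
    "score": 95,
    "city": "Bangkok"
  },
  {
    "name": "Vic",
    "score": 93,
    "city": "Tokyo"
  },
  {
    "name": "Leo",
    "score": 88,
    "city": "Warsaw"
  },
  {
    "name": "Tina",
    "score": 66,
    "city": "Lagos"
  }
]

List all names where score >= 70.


Filtering records where score >= 70:
  Amir (score=58) -> no
  Eve (score=95) -> YES
  Vic (score=93) -> YES
  Leo (score=88) -> YES
  Tina (score=66) -> no


ANSWER: Eve, Vic, Leo


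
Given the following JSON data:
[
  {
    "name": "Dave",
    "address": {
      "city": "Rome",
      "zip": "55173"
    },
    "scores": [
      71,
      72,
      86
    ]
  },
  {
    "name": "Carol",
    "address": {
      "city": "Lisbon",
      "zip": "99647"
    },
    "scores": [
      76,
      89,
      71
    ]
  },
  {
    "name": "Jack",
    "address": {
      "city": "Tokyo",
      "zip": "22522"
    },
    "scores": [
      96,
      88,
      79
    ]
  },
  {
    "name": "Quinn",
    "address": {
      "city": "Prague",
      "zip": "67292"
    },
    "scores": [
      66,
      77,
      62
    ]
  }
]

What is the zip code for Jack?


Path: records[2].address.zip
Value: 22522

ANSWER: 22522


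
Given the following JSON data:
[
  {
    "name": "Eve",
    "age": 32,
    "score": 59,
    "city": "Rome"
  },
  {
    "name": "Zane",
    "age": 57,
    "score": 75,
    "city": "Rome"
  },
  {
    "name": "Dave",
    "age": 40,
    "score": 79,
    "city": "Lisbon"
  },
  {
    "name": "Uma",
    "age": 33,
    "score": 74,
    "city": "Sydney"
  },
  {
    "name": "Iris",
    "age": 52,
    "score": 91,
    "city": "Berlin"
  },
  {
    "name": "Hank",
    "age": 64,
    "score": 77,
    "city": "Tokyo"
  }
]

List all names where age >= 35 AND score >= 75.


Checking both conditions:
  Eve (age=32, score=59) -> no
  Zane (age=57, score=75) -> YES
  Dave (age=40, score=79) -> YES
  Uma (age=33, score=74) -> no
  Iris (age=52, score=91) -> YES
  Hank (age=64, score=77) -> YES


ANSWER: Zane, Dave, Iris, Hank


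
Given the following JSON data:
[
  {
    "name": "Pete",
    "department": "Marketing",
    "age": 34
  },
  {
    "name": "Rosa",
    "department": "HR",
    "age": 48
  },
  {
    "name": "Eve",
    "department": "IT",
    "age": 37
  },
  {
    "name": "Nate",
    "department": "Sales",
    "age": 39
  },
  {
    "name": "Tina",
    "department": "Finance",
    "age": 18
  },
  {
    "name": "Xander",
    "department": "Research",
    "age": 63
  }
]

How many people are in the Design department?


Scanning records for department = Design
  No matches found
Count: 0

ANSWER: 0


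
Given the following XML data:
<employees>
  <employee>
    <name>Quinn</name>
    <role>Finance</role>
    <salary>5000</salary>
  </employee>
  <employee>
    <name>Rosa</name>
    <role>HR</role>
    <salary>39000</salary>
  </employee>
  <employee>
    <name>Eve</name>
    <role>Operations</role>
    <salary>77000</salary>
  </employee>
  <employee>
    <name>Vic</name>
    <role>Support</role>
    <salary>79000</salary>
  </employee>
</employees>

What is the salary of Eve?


Searching for <employee> with <name>Eve</name>
Found at position 3
<salary>77000</salary>

ANSWER: 77000


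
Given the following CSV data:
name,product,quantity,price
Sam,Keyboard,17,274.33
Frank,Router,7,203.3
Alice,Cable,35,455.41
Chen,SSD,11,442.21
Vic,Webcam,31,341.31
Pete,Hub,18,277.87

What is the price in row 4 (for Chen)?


Row 4: Chen
Column 'price' = 442.21

ANSWER: 442.21


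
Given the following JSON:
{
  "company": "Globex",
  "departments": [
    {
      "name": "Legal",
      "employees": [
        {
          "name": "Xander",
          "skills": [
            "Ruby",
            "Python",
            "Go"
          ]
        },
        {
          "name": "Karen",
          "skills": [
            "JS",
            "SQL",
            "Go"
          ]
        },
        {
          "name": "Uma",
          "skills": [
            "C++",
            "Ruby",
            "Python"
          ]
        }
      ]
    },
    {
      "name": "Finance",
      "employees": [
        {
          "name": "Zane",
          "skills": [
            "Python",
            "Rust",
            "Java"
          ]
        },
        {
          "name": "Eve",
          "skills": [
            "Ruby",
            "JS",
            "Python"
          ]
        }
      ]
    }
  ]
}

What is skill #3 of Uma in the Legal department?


Path: departments[0].employees[2].skills[2]
Value: Python

ANSWER: Python


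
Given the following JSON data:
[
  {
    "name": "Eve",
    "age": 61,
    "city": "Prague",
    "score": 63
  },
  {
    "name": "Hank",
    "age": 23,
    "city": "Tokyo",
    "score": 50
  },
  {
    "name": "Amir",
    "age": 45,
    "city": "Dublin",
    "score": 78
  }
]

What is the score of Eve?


Looking up record where name = Eve
Record index: 0
Field 'score' = 63

ANSWER: 63


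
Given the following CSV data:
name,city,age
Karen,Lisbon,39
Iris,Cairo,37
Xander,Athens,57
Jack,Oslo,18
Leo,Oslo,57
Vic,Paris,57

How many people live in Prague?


Scanning city column for 'Prague':
Total matches: 0

ANSWER: 0


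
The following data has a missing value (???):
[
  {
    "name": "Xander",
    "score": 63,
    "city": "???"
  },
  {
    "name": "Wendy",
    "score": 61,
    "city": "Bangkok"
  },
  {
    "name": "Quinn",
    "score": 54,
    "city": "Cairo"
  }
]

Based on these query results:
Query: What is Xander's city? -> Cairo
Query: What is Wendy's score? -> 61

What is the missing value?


The missing value is Xander's city
From query: Xander's city = Cairo

ANSWER: Cairo


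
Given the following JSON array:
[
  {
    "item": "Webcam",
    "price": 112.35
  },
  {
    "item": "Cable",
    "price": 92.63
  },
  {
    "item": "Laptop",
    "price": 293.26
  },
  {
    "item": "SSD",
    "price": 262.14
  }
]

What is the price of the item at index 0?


Array index 0 -> Webcam
price = 112.35

ANSWER: 112.35


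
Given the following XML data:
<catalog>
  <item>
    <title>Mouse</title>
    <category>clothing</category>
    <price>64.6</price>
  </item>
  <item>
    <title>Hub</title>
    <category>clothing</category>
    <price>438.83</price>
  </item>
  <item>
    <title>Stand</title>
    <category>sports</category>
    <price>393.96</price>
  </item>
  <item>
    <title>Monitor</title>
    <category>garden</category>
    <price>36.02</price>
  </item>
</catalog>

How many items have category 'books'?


Scanning <item> elements for <category>books</category>:
Count: 0

ANSWER: 0


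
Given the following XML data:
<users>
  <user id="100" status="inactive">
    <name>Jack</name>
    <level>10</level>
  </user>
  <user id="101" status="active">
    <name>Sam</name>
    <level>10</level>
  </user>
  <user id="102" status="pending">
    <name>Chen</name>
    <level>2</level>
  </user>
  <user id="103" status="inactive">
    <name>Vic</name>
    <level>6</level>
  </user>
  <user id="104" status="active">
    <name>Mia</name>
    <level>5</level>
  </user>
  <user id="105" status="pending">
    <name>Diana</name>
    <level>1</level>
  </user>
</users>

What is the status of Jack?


Finding user with name = Jack
user id="100" status="inactive"

ANSWER: inactive


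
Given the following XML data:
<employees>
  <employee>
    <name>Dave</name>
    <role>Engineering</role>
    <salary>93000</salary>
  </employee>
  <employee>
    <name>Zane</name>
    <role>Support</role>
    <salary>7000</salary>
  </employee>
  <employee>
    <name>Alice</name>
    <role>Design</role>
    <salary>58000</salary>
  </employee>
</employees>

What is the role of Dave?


Searching for <employee> with <name>Dave</name>
Found at position 1
<role>Engineering</role>

ANSWER: Engineering


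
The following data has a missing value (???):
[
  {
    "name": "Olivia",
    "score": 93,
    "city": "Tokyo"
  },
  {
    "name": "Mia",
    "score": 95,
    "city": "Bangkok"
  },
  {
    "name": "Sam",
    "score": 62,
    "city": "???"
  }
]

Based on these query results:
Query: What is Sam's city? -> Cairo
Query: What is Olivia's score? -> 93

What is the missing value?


The missing value is Sam's city
From query: Sam's city = Cairo

ANSWER: Cairo


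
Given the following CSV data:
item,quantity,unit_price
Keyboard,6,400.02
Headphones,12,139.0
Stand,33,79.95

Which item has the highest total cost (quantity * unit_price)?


Computing row totals:
  Keyboard: 2400.12
  Headphones: 1668.0
  Stand: 2638.35
Maximum: Stand (2638.35)

ANSWER: Stand


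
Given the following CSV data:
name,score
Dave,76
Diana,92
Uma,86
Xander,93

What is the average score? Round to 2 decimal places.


Scores: 76, 92, 86, 93
Sum = 347
Count = 4
Average = 347 / 4 = 86.75

ANSWER: 86.75


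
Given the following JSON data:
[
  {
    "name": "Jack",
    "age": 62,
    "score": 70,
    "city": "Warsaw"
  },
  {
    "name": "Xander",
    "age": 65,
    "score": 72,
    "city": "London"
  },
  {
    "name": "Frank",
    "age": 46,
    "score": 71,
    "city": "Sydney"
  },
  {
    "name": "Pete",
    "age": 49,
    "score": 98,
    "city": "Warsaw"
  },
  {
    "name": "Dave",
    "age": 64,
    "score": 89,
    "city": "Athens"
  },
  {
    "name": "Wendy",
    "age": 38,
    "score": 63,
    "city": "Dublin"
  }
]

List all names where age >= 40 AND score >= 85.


Checking both conditions:
  Jack (age=62, score=70) -> no
  Xander (age=65, score=72) -> no
  Frank (age=46, score=71) -> no
  Pete (age=49, score=98) -> YES
  Dave (age=64, score=89) -> YES
  Wendy (age=38, score=63) -> no


ANSWER: Pete, Dave


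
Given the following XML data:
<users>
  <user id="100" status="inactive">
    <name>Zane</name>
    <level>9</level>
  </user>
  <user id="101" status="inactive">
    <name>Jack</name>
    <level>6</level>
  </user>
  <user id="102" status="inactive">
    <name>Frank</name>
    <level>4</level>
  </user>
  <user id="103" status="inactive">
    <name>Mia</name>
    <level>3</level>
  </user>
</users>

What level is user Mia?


Finding user: Mia
<level>3</level>

ANSWER: 3


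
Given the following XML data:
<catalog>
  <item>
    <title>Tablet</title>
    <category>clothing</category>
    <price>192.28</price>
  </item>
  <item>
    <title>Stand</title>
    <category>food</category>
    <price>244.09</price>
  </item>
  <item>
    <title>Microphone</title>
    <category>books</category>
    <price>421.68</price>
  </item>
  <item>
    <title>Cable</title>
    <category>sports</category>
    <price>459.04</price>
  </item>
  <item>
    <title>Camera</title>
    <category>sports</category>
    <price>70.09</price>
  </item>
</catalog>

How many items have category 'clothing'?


Scanning <item> elements for <category>clothing</category>:
  Item 1: Tablet -> MATCH
Count: 1

ANSWER: 1


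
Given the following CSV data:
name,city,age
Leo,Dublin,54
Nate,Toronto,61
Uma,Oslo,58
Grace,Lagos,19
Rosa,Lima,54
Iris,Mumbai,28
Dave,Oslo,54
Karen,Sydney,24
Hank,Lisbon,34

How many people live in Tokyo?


Scanning city column for 'Tokyo':
Total matches: 0

ANSWER: 0


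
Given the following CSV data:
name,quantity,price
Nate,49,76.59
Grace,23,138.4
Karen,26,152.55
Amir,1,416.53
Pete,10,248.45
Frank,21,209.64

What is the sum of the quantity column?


Values in 'quantity' column:
  Row 1: 49
  Row 2: 23
  Row 3: 26
  Row 4: 1
  Row 5: 10
  Row 6: 21
Sum = 49 + 23 + 26 + 1 + 10 + 21 = 130

ANSWER: 130


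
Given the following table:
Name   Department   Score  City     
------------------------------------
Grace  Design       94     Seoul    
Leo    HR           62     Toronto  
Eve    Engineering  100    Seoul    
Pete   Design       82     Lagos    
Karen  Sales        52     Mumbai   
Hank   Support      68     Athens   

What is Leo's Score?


Row 2: Leo
Score = 62

ANSWER: 62


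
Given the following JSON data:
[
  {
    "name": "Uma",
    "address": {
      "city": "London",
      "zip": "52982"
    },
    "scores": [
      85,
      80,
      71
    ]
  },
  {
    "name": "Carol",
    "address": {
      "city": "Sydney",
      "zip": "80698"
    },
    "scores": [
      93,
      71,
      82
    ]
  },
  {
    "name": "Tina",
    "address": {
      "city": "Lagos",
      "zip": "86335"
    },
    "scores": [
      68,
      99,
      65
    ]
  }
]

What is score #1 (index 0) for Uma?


Path: records[0].scores[0]
Value: 85

ANSWER: 85


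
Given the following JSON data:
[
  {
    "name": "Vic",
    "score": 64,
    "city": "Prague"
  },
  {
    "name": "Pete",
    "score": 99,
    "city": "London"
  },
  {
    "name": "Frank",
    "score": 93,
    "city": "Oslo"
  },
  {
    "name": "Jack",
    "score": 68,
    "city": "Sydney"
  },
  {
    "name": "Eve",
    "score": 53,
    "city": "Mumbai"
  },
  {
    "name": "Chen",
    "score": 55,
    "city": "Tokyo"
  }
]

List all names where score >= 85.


Filtering records where score >= 85:
  Vic (score=64) -> no
  Pete (score=99) -> YES
  Frank (score=93) -> YES
  Jack (score=68) -> no
  Eve (score=53) -> no
  Chen (score=55) -> no


ANSWER: Pete, Frank


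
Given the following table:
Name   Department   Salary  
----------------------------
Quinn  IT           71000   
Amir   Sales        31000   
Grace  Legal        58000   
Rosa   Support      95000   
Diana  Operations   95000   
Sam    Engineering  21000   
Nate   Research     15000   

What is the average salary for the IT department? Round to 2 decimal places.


IT department members:
  Quinn: 71000
Sum = 71000
Count = 1
Average = 71000 / 1 = 71000.00

ANSWER: 71000.00


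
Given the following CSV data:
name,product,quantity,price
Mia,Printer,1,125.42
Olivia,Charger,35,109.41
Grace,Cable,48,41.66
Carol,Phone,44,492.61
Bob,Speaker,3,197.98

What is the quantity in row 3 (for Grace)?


Row 3: Grace
Column 'quantity' = 48

ANSWER: 48


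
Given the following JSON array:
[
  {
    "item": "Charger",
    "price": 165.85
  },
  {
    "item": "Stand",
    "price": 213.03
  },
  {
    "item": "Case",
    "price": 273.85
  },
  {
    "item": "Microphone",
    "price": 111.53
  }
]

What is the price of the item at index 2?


Array index 2 -> Case
price = 273.85

ANSWER: 273.85


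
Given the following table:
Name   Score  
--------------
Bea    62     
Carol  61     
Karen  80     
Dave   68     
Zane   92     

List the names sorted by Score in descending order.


Sorting by Score (descending):
  Zane: 92
  Karen: 80
  Dave: 68
  Bea: 62
  Carol: 61


ANSWER: Zane, Karen, Dave, Bea, Carol


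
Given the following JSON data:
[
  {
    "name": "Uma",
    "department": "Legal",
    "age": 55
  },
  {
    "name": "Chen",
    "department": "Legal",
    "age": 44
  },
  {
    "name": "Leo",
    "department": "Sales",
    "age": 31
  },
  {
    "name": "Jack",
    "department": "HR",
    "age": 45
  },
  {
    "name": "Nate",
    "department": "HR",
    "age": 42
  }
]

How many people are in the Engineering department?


Scanning records for department = Engineering
  No matches found
Count: 0

ANSWER: 0


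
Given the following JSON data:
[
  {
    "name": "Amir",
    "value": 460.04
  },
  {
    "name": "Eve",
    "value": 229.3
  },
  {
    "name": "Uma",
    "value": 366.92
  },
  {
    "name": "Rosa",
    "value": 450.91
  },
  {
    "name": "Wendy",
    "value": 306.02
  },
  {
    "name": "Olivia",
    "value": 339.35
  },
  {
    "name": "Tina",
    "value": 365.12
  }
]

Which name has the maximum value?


Comparing values:
  Amir: 460.04
  Eve: 229.3
  Uma: 366.92
  Rosa: 450.91
  Wendy: 306.02
  Olivia: 339.35
  Tina: 365.12
Maximum: Amir (460.04)

ANSWER: Amir


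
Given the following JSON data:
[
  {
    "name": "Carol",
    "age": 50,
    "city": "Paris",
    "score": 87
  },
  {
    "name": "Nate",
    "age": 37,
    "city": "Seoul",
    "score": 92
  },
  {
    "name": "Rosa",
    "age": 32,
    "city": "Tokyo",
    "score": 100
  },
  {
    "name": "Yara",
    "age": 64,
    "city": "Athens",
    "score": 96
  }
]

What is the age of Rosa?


Looking up record where name = Rosa
Record index: 2
Field 'age' = 32

ANSWER: 32


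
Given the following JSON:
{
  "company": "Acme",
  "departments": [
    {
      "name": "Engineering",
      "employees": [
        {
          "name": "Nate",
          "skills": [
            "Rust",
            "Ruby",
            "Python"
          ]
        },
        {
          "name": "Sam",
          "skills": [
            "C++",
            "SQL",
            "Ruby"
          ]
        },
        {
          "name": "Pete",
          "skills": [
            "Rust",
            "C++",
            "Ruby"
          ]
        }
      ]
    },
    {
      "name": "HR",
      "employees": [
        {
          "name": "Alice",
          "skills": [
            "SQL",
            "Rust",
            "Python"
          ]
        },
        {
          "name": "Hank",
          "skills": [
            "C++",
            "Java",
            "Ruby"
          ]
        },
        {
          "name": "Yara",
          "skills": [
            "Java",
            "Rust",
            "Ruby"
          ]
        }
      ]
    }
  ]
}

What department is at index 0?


Path: departments[0].name
Value: Engineering

ANSWER: Engineering


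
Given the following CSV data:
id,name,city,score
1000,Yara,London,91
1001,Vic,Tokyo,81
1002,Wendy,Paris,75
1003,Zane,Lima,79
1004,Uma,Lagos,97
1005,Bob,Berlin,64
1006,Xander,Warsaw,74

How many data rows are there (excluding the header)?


Counting rows (excluding header):
Header: id,name,city,score
Data rows: 7

ANSWER: 7


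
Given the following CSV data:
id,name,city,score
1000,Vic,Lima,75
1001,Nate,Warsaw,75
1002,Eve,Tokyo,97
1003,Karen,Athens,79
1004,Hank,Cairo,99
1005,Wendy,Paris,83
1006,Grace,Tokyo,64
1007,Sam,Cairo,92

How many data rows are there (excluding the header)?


Counting rows (excluding header):
Header: id,name,city,score
Data rows: 8

ANSWER: 8


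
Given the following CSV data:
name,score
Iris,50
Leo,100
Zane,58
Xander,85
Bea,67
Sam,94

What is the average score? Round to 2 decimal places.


Scores: 50, 100, 58, 85, 67, 94
Sum = 454
Count = 6
Average = 454 / 6 = 75.67

ANSWER: 75.67


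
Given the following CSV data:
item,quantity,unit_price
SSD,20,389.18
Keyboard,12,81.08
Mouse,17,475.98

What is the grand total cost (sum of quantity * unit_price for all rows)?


Computing row totals:
  SSD: 20 * 389.18 = 7783.6
  Keyboard: 12 * 81.08 = 972.96
  Mouse: 17 * 475.98 = 8091.66
Grand total = 7783.6 + 972.96 + 8091.66 = 16848.22

ANSWER: 16848.22


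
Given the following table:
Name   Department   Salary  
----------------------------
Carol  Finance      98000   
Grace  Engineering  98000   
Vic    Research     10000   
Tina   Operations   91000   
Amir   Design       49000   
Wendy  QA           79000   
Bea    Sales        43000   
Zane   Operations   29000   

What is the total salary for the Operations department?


Operations department members:
  Tina: 91000
  Zane: 29000
Total = 91000 + 29000 = 120000

ANSWER: 120000
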